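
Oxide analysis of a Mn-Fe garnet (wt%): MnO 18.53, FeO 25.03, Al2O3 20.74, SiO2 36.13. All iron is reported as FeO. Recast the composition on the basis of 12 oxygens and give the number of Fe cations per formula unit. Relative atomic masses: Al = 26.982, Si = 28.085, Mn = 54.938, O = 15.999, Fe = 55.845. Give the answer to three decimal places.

MnO: 18.53/70.937 = 0.26122 mol → 0.26122 mol Mn, 0.26122 mol O.
FeO: 25.03/71.844 = 0.34839 mol → 0.34839 mol Fe, 0.34839 mol O.
Al2O3: 20.74/101.961 = 0.20341 mol → 0.40682 mol Al, 0.61023 mol O.
SiO2: 36.13/60.083 = 0.60133 mol → 0.60133 mol Si, 1.20266 mol O.
Total oxygen = 2.42250 mol. Normalization factor = 12/2.42250 = 4.95356.
Fe per 12 O = 0.34839 × 4.95356 = 1.726.

1.726 Fe apfu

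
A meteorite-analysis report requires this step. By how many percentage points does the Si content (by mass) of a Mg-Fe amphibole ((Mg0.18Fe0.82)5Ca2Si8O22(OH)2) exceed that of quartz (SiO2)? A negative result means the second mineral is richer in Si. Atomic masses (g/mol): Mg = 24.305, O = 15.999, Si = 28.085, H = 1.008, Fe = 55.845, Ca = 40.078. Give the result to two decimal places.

Si in (Mg0.18Fe0.82)5Ca2Si8O22(OH)2: molar mass 941.667 g/mol; 8×28.085 = 224.680 g → 23.86 wt%.
Si in SiO2: molar mass 60.083 g/mol; 1×28.085 = 28.085 g → 46.74 wt%.
Difference = 23.86 − 46.74 = -22.88 percentage points.

-22.88 percentage points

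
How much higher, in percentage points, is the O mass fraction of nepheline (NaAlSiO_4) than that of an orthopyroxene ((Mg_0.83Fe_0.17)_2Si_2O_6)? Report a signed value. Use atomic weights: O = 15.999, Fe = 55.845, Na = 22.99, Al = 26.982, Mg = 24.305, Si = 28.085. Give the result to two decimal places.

-0.34 percentage points

First mineral: 63.996 g O in 142.053 g formula = 45.05 wt% O.
Second mineral: 95.994 g O in 211.498 g formula = 45.39 wt% O.
45.05% − 45.39% gives a difference of -0.34 percentage points.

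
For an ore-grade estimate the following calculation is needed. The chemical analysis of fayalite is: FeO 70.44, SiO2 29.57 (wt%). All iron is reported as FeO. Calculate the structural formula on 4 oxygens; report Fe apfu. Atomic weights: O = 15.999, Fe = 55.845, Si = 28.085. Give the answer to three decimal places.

70.44 wt% FeO ÷ 71.844 g/mol = 0.98046 mol, giving 0.98046 Fe and 0.98046 O.
29.57 wt% SiO2 ÷ 60.083 g/mol = 0.49215 mol, giving 0.49215 Si and 0.98430 O.
Oxygen sums to 1.96476; scaling by 4/1.96476 = 2.03587 puts the formula on 4 O.
Fe: 0.98046 × 2.03587 = 1.996 atoms per formula unit.

1.996 Fe apfu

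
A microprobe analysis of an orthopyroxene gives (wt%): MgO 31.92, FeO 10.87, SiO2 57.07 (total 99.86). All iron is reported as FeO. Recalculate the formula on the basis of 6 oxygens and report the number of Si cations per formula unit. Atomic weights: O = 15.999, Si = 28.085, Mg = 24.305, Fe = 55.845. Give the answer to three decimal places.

MgO: 31.92/40.304 = 0.79198 mol → 0.79198 mol Mg, 0.79198 mol O.
FeO: 10.87/71.844 = 0.15130 mol → 0.15130 mol Fe, 0.15130 mol O.
SiO2: 57.07/60.083 = 0.94985 mol → 0.94985 mol Si, 1.89970 mol O.
Total oxygen = 2.84298 mol. Normalization factor = 6/2.84298 = 2.11046.
Si per 6 O = 0.94985 × 2.11046 = 2.005.

2.005 Si apfu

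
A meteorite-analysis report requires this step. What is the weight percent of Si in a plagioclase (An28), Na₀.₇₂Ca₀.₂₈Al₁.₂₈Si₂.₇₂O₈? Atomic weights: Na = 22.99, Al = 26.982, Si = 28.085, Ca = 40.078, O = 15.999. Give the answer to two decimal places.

M(Na₀.₇₂Ca₀.₂₈Al₁.₂₈Si₂.₇₂O₈) = 266.695 g/mol.
Si contributes 2.72 × 28.085 = 76.391 g per mole.
76.391/266.695 = 0.2864 → 28.64%.

28.64 wt%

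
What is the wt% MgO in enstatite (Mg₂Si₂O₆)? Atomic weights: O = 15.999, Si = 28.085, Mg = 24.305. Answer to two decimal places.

40.15 wt%

M(Mg₂Si₂O₆) = 200.774 g/mol; M(MgO) = 40.304 g/mol.
Moles MgO per formula unit = 2 Mg ÷ 1 = 2.0000.
MgO fraction = (2.0000 × 40.304) / 200.774 = 80.608/200.774 = 0.4015.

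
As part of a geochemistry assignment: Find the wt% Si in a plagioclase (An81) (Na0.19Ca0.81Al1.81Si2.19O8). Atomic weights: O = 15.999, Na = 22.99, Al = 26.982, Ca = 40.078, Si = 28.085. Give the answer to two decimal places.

Molar mass of Na0.19Ca0.81Al1.81Si2.19O8: 0.19×22.99 + 0.81×40.078 + 1.81×26.982 + 2.19×28.085 + 8×15.999 = 275.167 g/mol.
Mass of Si per formula unit: 2.19 × 28.085 = 61.506 g.
Weight fraction Si = 61.506 / 275.167 = 0.2235.

22.35 wt%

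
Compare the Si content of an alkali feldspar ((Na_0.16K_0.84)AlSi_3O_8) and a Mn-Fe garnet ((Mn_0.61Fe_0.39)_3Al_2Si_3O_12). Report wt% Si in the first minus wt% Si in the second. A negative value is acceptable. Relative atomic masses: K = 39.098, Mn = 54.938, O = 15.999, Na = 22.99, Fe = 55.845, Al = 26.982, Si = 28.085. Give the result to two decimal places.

13.57 percentage points

First mineral: 84.255 g Si in 275.750 g formula = 30.55 wt% Si.
Second mineral: 84.255 g Si in 496.082 g formula = 16.98 wt% Si.
30.55% − 16.98% gives a difference of 13.57 percentage points.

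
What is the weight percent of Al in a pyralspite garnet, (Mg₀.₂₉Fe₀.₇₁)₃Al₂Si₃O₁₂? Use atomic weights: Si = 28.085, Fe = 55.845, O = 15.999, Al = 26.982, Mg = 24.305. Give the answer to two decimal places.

Molar mass of (Mg₀.₂₉Fe₀.₇₁)₃Al₂Si₃O₁₂: 0.87×24.305 + 2.13×55.845 + 2×26.982 + 3×28.085 + 12×15.999 = 470.302 g/mol.
Mass of Al per formula unit: 2 × 26.982 = 53.964 g.
Weight fraction Al = 53.964 / 470.302 = 0.1147.

11.47 wt%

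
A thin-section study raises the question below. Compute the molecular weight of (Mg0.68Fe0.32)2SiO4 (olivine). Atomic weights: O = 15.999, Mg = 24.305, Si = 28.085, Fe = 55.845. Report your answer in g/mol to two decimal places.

Mg: 1.36 × 24.305 = 33.0548
Fe: 0.64 × 55.845 = 35.7408
Si: 1 × 28.085 = 28.0850
O: 4 × 15.999 = 63.9960
Summing the contributions gives the formula mass.

160.88 g/mol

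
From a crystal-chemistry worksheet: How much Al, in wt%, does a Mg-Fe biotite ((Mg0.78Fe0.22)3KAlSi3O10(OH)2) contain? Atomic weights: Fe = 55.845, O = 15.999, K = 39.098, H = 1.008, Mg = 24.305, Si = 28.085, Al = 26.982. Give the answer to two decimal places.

6.16 wt%

Molar mass of (Mg0.78Fe0.22)3KAlSi3O10(OH)2: 2.34×24.305 + 0.66×55.845 + 1×39.098 + 1×26.982 + 3×28.085 + 12×15.999 + 2×1.008 = 438.070 g/mol.
Mass of Al per formula unit: 1 × 26.982 = 26.982 g.
Weight fraction Al = 26.982 / 438.070 = 0.0616.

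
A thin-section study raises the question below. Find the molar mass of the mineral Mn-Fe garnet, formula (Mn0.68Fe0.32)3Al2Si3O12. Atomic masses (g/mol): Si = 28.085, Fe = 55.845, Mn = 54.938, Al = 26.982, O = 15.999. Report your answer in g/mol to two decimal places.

M = 2.04×54.938 + 0.96×55.845 + 2×26.982 + 3×28.085 + 12×15.999

495.89 g/mol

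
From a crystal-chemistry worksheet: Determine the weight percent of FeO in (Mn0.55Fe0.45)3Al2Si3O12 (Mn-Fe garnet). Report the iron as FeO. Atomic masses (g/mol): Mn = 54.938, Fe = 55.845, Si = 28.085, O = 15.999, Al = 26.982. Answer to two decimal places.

M((Mn0.55Fe0.45)3Al2Si3O12) = 496.245 g/mol; M(FeO) = 71.844 g/mol.
Moles FeO per formula unit = 1.35 Fe ÷ 1 = 1.3500.
FeO fraction = (1.3500 × 71.844) / 496.245 = 96.989/496.245 = 0.1954.

19.54 wt%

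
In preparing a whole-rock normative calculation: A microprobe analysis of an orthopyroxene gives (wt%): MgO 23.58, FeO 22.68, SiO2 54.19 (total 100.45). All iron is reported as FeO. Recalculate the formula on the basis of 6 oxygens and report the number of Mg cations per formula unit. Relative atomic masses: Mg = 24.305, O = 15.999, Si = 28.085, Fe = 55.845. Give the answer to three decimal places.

1.298 Mg apfu

MgO: 23.58/40.304 = 0.58505 mol → 0.58505 mol Mg, 0.58505 mol O.
FeO: 22.68/71.844 = 0.31568 mol → 0.31568 mol Fe, 0.31568 mol O.
SiO2: 54.19/60.083 = 0.90192 mol → 0.90192 mol Si, 1.80384 mol O.
Total oxygen = 2.70457 mol. Normalization factor = 6/2.70457 = 2.21847.
Mg per 6 O = 0.58505 × 2.21847 = 1.298.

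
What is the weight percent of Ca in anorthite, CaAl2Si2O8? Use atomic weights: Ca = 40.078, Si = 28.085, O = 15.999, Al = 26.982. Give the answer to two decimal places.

14.41 mass %

Formula mass = 1×40.078 + 2×26.982 + 2×28.085 + 8×15.999 = 278.204 g/mol, of which 40.078 g is Ca.
So Ca makes up 40.078/278.204 = 0.1441 of the mass, i.e. 14.41%.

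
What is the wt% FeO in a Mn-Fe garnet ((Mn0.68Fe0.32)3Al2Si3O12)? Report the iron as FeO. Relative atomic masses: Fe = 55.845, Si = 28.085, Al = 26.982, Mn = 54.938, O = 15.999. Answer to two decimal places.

Formula mass = 495.892 g/mol.
0.96 Fe → 0.9600 mol FeO per formula unit; M(FeO) = 71.844, so FeO mass = 68.970 g.
68.970/495.892 × 100 = 13.91 wt%.

13.91 wt%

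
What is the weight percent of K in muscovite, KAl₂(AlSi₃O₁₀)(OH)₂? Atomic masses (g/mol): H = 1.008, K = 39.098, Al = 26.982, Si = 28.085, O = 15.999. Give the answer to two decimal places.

9.82 mass %

Molar mass of KAl₂(AlSi₃O₁₀)(OH)₂: 1·39.098 + 3·26.982 + 3·28.085 + 12·15.999 + 2·1.008 = 398.303 g/mol.
Mass of K per formula unit: 1 × 39.098 = 39.098 g.
Weight fraction K = 39.098 / 398.303 = 0.0982.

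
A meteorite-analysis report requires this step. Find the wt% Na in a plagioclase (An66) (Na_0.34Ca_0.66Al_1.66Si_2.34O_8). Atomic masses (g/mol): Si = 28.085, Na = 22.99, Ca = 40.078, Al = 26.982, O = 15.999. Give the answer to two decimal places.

2.87 mass %

M(Na_0.34Ca_0.66Al_1.66Si_2.34O_8) = 272.769 g/mol.
Na contributes 0.34 × 22.99 = 7.817 g per mole.
7.817/272.769 = 0.0287 → 2.87%.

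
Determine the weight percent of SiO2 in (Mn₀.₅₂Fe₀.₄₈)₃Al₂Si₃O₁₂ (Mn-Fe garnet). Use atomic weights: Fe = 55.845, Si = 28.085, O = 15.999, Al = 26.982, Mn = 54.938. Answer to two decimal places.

36.32 wt%

M((Mn₀.₅₂Fe₀.₄₈)₃Al₂Si₃O₁₂) = 496.327 g/mol; M(SiO2) = 60.083 g/mol.
Moles SiO2 per formula unit = 3 Si ÷ 1 = 3.0000.
SiO2 fraction = (3.0000 × 60.083) / 496.327 = 180.249/496.327 = 0.3632.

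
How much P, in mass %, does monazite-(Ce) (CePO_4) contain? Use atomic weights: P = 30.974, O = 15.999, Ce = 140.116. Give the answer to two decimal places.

Formula mass = 1*140.116 + 1*30.974 + 4*15.999 = 235.086 g/mol, of which 30.974 g is P.
So P makes up 30.974/235.086 = 0.1318 of the mass, i.e. 13.18%.

13.18 mass %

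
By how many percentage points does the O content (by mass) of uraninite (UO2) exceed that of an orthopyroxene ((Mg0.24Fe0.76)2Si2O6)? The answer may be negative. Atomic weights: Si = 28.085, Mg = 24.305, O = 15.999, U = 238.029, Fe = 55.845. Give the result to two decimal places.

First mineral: 31.998 g O in 270.027 g formula = 11.85 wt% O.
Second mineral: 95.994 g O in 248.715 g formula = 38.60 wt% O.
11.85% − 38.60% gives a difference of -26.75 percentage points.

-26.75 percentage points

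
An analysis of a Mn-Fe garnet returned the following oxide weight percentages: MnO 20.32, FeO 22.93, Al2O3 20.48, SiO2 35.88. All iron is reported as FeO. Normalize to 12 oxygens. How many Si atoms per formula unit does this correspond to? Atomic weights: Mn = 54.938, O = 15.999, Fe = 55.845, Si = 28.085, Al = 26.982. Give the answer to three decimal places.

MnO: 20.32/70.937 = 0.28645 mol → 0.28645 mol Mn, 0.28645 mol O.
FeO: 22.93/71.844 = 0.31916 mol → 0.31916 mol Fe, 0.31916 mol O.
Al2O3: 20.48/101.961 = 0.20086 mol → 0.40172 mol Al, 0.60258 mol O.
SiO2: 35.88/60.083 = 0.59717 mol → 0.59717 mol Si, 1.19434 mol O.
Total oxygen = 2.40253 mol. Normalization factor = 12/2.40253 = 4.99473.
Si per 12 O = 0.59717 × 4.99473 = 2.983.

2.983 Si apfu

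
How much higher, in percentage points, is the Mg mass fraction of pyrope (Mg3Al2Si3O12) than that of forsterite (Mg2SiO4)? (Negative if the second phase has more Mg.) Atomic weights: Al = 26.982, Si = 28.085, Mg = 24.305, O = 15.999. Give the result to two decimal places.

M(Mg3Al2Si3O12) = 403.122 g/mol, so wt% Mg = 72.915/403.122 × 100 = 18.09%.
M(Mg2SiO4) = 140.691 g/mol, so wt% Mg = 48.610/140.691 × 100 = 34.55%.
18.09 − 34.55 = -16.46 pp.

-16.46 percentage points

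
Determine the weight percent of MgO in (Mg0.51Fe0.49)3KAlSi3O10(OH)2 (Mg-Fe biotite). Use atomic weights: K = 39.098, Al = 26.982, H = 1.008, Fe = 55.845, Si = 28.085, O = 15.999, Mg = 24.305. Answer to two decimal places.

13.30 wt%

Formula mass = 463.618 g/mol.
1.53 Mg → 1.5300 mol MgO per formula unit; M(MgO) = 40.304, so MgO mass = 61.665 g.
61.665/463.618 × 100 = 13.30 wt%.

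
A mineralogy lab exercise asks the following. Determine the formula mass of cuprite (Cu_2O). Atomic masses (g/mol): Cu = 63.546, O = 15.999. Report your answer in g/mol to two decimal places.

M = 2×63.546 + 1×15.999

143.09 g/mol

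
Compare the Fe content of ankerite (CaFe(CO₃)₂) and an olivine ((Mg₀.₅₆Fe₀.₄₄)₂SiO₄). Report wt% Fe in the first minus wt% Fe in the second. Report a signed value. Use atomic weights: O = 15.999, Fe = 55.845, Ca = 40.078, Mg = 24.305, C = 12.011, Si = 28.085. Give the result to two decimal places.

-3.31 percentage points

M(CaFe(CO₃)₂) = 215.939 g/mol, so wt% Fe = 55.845/215.939 × 100 = 25.86%.
M((Mg₀.₅₆Fe₀.₄₄)₂SiO₄) = 168.446 g/mol, so wt% Fe = 49.144/168.446 × 100 = 29.17%.
25.86 − 29.17 = -3.31 pp.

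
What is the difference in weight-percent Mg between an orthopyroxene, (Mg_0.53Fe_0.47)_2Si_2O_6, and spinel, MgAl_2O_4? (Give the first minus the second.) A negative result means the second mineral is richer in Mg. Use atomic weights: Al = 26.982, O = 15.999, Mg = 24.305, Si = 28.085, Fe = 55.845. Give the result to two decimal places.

-5.90 percentage points

Mg in (Mg_0.53Fe_0.47)_2Si_2O_6: molar mass 230.422 g/mol; 1.06×24.305 = 25.763 g → 11.18 wt%.
Mg in MgAl_2O_4: molar mass 142.265 g/mol; 1×24.305 = 24.305 g → 17.08 wt%.
Difference = 11.18 − 17.08 = -5.90 percentage points.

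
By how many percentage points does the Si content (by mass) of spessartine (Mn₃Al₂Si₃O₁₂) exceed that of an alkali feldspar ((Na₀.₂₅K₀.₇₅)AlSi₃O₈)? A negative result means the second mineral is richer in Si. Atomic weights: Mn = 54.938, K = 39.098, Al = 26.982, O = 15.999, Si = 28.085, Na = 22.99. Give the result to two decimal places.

-13.70 percentage points

M(Mn₃Al₂Si₃O₁₂) = 495.021 g/mol, so wt% Si = 84.255/495.021 × 100 = 17.02%.
M((Na₀.₂₅K₀.₇₅)AlSi₃O₈) = 274.300 g/mol, so wt% Si = 84.255/274.300 × 100 = 30.72%.
17.02 − 30.72 = -13.70 pp.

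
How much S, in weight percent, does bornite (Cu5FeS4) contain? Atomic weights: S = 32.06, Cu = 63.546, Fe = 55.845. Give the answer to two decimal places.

Formula mass = 5×63.546 + 1×55.845 + 4×32.06 = 501.815 g/mol, of which 128.240 g is S.
So S makes up 128.240/501.815 = 0.2556 of the mass, i.e. 25.56%.

25.56 weight percent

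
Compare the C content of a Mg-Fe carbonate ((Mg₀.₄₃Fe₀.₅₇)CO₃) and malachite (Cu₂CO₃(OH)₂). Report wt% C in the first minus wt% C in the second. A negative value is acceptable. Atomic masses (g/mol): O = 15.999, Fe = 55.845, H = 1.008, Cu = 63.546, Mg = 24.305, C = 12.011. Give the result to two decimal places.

6.31 percentage points

First mineral: 12.011 g C in 102.291 g formula = 11.74 wt% C.
Second mineral: 12.011 g C in 221.114 g formula = 5.43 wt% C.
11.74% − 5.43% gives a difference of 6.31 percentage points.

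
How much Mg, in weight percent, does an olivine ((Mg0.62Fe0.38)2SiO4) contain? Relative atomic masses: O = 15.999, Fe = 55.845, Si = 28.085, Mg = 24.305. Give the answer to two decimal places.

18.30 weight percent

M((Mg0.62Fe0.38)2SiO4) = 164.661 g/mol.
Mg contributes 1.24 × 24.305 = 30.138 g per mole.
30.138/164.661 = 0.1830 → 18.30%.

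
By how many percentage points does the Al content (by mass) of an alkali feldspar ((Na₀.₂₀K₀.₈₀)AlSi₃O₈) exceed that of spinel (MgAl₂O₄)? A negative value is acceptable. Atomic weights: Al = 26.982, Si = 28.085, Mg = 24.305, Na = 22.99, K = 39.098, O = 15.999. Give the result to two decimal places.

-28.12 percentage points

Al in (Na₀.₂₀K₀.₈₀)AlSi₃O₈: molar mass 275.105 g/mol; 1×26.982 = 26.982 g → 9.81 wt%.
Al in MgAl₂O₄: molar mass 142.265 g/mol; 2×26.982 = 53.964 g → 37.93 wt%.
Difference = 9.81 − 37.93 = -28.12 percentage points.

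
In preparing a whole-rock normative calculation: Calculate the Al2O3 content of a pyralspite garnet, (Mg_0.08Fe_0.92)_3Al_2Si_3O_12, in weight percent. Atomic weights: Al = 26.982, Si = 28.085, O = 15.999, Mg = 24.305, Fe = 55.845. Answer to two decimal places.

Formula mass = 490.172 g/mol.
2 Al → 1.0000 mol Al2O3 per formula unit; M(Al2O3) = 101.961, so Al2O3 mass = 101.961 g.
101.961/490.172 × 100 = 20.80 wt%.

20.80 wt%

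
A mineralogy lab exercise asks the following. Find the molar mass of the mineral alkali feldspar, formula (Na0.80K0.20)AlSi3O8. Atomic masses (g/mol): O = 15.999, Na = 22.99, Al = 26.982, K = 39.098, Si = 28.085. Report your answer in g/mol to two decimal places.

265.44 g/mol

The formula mass is the sum 0.80×22.99 + 0.20×39.098 + 1×26.982 + 3×28.085 + 8×15.999.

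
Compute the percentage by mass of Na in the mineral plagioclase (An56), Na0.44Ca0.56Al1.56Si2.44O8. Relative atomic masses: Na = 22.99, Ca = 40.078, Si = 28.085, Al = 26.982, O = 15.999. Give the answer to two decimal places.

3.73 wt%

Formula mass = 0.44·22.99 + 0.56·40.078 + 1.56·26.982 + 2.44·28.085 + 8·15.999 = 271.171 g/mol, of which 10.116 g is Na.
So Na makes up 10.116/271.171 = 0.0373 of the mass, i.e. 3.73%.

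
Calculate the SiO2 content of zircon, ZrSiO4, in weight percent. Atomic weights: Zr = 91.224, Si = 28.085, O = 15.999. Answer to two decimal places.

Molar mass of ZrSiO4 = 1×91.224 + 1×28.085 + 4×15.999 = 183.305 g/mol.
Each formula unit contains 1 Si, equivalent to 1/1 = 1.0000 mol SiO2.
M(SiO2) = 1×28.085 + 2×15.999 = 60.083 g/mol.
Mass of SiO2 per formula unit = 1.0000 × 60.083 = 60.083 g.
SiO2 wt% = 60.083 / 183.305 × 100 = 32.78%.

32.78 wt%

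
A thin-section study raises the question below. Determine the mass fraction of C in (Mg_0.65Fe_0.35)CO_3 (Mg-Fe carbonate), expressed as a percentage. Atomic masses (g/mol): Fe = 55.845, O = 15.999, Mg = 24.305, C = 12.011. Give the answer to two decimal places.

M((Mg_0.65Fe_0.35)CO_3) = 95.352 g/mol.
C contributes 1 × 12.011 = 12.011 g per mole.
12.011/95.352 = 0.1260 → 12.60%.

12.60 mass %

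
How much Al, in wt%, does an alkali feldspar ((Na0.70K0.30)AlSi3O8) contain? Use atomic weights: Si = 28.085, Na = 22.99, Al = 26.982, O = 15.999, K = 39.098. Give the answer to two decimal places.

Formula mass = 0.70*22.99 + 0.30*39.098 + 1*26.982 + 3*28.085 + 8*15.999 = 267.051 g/mol, of which 26.982 g is Al.
So Al makes up 26.982/267.051 = 0.1010 of the mass, i.e. 10.10%.

10.10 wt%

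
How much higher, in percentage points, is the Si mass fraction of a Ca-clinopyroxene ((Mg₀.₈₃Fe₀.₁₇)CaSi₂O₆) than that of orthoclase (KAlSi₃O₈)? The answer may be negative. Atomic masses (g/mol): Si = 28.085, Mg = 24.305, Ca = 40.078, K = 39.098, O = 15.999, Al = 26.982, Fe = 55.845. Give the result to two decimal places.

First mineral: 56.170 g Si in 221.909 g formula = 25.31 wt% Si.
Second mineral: 84.255 g Si in 278.327 g formula = 30.27 wt% Si.
25.31% − 30.27% gives a difference of -4.96 percentage points.

-4.96 percentage points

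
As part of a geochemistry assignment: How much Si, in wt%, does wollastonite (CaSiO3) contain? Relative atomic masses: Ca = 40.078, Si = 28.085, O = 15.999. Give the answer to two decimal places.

Molar mass of CaSiO3: 1·40.078 + 1·28.085 + 3·15.999 = 116.160 g/mol.
Mass of Si per formula unit: 1 × 28.085 = 28.085 g.
Weight fraction Si = 28.085 / 116.160 = 0.2418.

24.18 wt%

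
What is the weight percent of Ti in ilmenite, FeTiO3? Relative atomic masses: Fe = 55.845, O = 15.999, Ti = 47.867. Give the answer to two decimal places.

31.55 weight percent

Formula mass = 1×55.845 + 1×47.867 + 3×15.999 = 151.709 g/mol, of which 47.867 g is Ti.
So Ti makes up 47.867/151.709 = 0.3155 of the mass, i.e. 31.55%.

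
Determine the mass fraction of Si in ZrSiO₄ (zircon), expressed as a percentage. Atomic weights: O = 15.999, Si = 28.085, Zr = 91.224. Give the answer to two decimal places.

15.32 weight percent

Molar mass of ZrSiO₄: 1·91.224 + 1·28.085 + 4·15.999 = 183.305 g/mol.
Mass of Si per formula unit: 1 × 28.085 = 28.085 g.
Weight fraction Si = 28.085 / 183.305 = 0.1532.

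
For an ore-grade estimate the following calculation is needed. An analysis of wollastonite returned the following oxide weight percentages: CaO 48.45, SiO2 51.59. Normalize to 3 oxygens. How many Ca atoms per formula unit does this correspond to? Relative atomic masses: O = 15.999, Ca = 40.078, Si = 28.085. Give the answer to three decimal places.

1.004 Ca apfu

48.45 wt% CaO ÷ 56.077 g/mol = 0.86399 mol, giving 0.86399 Ca and 0.86399 O.
51.59 wt% SiO2 ÷ 60.083 g/mol = 0.85865 mol, giving 0.85865 Si and 1.71730 O.
Oxygen sums to 2.58129; scaling by 3/2.58129 = 1.16221 puts the formula on 3 O.
Ca: 0.86399 × 1.16221 = 1.004 atoms per formula unit.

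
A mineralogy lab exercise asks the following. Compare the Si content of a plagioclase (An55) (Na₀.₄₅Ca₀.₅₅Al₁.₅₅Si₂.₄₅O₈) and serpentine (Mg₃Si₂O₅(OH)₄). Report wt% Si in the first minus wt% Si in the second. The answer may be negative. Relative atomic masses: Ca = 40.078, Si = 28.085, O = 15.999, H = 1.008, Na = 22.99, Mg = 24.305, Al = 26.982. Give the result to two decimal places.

5.12 percentage points

First mineral: 68.808 g Si in 271.011 g formula = 25.39 wt% Si.
Second mineral: 56.170 g Si in 277.108 g formula = 20.27 wt% Si.
25.39% − 20.27% gives a difference of 5.12 percentage points.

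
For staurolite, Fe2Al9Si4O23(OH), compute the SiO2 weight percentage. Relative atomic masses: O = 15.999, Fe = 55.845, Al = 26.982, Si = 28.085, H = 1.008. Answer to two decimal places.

Formula mass = 851.852 g/mol.
4 Si → 4.0000 mol SiO2 per formula unit; M(SiO2) = 60.083, so SiO2 mass = 240.332 g.
240.332/851.852 × 100 = 28.21 wt%.

28.21 wt%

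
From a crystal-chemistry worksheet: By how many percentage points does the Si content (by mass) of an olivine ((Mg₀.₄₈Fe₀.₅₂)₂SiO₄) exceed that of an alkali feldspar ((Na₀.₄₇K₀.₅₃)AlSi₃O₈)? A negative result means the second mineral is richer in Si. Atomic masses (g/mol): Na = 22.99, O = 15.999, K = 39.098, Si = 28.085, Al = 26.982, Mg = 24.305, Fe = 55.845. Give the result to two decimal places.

M((Mg₀.₄₈Fe₀.₅₂)₂SiO₄) = 173.493 g/mol, so wt% Si = 28.085/173.493 × 100 = 16.19%.
M((Na₀.₄₇K₀.₅₃)AlSi₃O₈) = 270.756 g/mol, so wt% Si = 84.255/270.756 × 100 = 31.12%.
16.19 − 31.12 = -14.93 pp.

-14.93 percentage points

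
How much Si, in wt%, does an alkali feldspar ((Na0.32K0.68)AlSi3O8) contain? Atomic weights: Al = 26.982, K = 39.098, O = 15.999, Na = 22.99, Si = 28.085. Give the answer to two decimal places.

30.84 wt%

M((Na0.32K0.68)AlSi3O8) = 273.172 g/mol.
Si contributes 3 × 28.085 = 84.255 g per mole.
84.255/273.172 = 0.3084 → 30.84%.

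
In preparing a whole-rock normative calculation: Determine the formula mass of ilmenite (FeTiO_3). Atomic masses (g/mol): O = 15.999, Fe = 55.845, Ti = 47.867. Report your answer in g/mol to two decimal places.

Fe: 1 × 55.845 = 55.8450
Ti: 1 × 47.867 = 47.8670
O: 3 × 15.999 = 47.9970
Summing the contributions gives the formula mass.

151.71 g/mol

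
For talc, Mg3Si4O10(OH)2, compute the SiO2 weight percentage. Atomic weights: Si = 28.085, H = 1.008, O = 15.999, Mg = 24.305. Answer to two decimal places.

63.37 wt%

Molar mass of Mg3Si4O10(OH)2 = 3*24.305 + 4*28.085 + 12*15.999 + 2*1.008 = 379.259 g/mol.
Each formula unit contains 4 Si, equivalent to 4/1 = 4.0000 mol SiO2.
M(SiO2) = 1×28.085 + 2×15.999 = 60.083 g/mol.
Mass of SiO2 per formula unit = 4.0000 × 60.083 = 240.332 g.
SiO2 wt% = 240.332 / 379.259 × 100 = 63.37%.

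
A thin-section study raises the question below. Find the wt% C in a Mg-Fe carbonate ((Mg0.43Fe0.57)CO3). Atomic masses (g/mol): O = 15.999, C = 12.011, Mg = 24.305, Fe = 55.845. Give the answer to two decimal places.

M((Mg0.43Fe0.57)CO3) = 102.291 g/mol.
C contributes 1 × 12.011 = 12.011 g per mole.
12.011/102.291 = 0.1174 → 11.74%.

11.74 mass %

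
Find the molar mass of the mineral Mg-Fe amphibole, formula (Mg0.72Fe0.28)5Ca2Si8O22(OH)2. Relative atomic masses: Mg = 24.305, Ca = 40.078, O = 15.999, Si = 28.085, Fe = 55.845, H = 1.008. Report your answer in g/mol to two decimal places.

856.51 g/mol

Mg: 3.60 × 24.305 = 87.4980
Fe: 1.40 × 55.845 = 78.1830
Ca: 2 × 40.078 = 80.1560
Si: 8 × 28.085 = 224.6800
O: 24 × 15.999 = 383.9760
H: 2 × 1.008 = 2.0160
Summing the contributions gives the formula mass.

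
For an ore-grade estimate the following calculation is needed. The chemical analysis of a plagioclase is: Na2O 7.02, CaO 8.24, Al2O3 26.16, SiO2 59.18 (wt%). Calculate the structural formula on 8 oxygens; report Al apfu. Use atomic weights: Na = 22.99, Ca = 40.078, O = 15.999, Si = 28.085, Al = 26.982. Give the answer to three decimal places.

1.368 Al apfu

Na2O: 7.02/61.979 = 0.11326 mol → 0.22652 mol Na, 0.11326 mol O.
CaO: 8.24/56.077 = 0.14694 mol → 0.14694 mol Ca, 0.14694 mol O.
Al2O3: 26.16/101.961 = 0.25657 mol → 0.51314 mol Al, 0.76971 mol O.
SiO2: 59.18/60.083 = 0.98497 mol → 0.98497 mol Si, 1.96994 mol O.
Total oxygen = 2.99985 mol. Normalization factor = 8/2.99985 = 2.66680.
Al per 8 O = 0.51314 × 2.66680 = 1.368.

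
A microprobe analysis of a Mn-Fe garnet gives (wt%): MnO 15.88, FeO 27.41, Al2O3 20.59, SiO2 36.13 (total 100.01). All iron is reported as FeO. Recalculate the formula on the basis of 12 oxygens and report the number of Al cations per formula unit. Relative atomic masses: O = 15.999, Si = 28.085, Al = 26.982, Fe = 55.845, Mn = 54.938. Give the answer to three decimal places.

MnO: 15.88/70.937 = 0.22386 mol → 0.22386 mol Mn, 0.22386 mol O.
FeO: 27.41/71.844 = 0.38152 mol → 0.38152 mol Fe, 0.38152 mol O.
Al2O3: 20.59/101.961 = 0.20194 mol → 0.40388 mol Al, 0.60582 mol O.
SiO2: 36.13/60.083 = 0.60133 mol → 0.60133 mol Si, 1.20266 mol O.
Total oxygen = 2.41386 mol. Normalization factor = 12/2.41386 = 4.97129.
Al per 12 O = 0.40388 × 4.97129 = 2.008.

2.008 Al apfu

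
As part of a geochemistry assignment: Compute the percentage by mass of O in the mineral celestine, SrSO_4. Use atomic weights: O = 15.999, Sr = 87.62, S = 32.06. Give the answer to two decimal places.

Formula mass = 1×87.62 + 1×32.06 + 4×15.999 = 183.676 g/mol, of which 63.996 g is O.
So O makes up 63.996/183.676 = 0.3484 of the mass, i.e. 34.84%.

34.84 wt%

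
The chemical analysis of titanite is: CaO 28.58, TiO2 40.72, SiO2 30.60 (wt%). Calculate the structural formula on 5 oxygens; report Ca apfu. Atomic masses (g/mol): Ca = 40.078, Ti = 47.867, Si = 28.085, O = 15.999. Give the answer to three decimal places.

1.000 Ca apfu

28.58 wt% CaO ÷ 56.077 g/mol = 0.50966 mol, giving 0.50966 Ca and 0.50966 O.
40.72 wt% TiO2 ÷ 79.865 g/mol = 0.50986 mol, giving 0.50986 Ti and 1.01972 O.
30.60 wt% SiO2 ÷ 60.083 g/mol = 0.50930 mol, giving 0.50930 Si and 1.01860 O.
Oxygen sums to 2.54798; scaling by 5/2.54798 = 1.96234 puts the formula on 5 O.
Ca: 0.50966 × 1.96234 = 1.000 atoms per formula unit.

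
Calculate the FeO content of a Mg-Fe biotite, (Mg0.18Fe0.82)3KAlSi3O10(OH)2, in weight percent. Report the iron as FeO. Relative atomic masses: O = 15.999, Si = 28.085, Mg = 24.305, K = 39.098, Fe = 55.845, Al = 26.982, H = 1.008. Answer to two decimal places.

M((Mg0.18Fe0.82)3KAlSi3O10(OH)2) = 494.842 g/mol; M(FeO) = 71.844 g/mol.
Moles FeO per formula unit = 2.46 Fe ÷ 1 = 2.4600.
FeO fraction = (2.4600 × 71.844) / 494.842 = 176.736/494.842 = 0.3572.

35.72 wt%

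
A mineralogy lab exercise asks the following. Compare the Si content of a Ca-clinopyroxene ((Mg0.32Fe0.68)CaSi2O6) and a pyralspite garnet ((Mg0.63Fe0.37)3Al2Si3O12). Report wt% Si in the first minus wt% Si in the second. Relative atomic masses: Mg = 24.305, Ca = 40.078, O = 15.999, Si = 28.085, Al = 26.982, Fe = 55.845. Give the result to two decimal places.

M((Mg0.32Fe0.68)CaSi2O6) = 237.994 g/mol, so wt% Si = 56.170/237.994 × 100 = 23.60%.
M((Mg0.63Fe0.37)3Al2Si3O12) = 438.131 g/mol, so wt% Si = 84.255/438.131 × 100 = 19.23%.
23.60 − 19.23 = 4.37 pp.

4.37 percentage points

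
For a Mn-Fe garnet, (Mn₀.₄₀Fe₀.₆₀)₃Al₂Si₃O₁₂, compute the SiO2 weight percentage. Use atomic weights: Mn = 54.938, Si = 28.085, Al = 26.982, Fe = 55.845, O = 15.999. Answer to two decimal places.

36.29 wt%

Formula mass = 496.654 g/mol.
3 Si → 3.0000 mol SiO2 per formula unit; M(SiO2) = 60.083, so SiO2 mass = 180.249 g.
180.249/496.654 × 100 = 36.29 wt%.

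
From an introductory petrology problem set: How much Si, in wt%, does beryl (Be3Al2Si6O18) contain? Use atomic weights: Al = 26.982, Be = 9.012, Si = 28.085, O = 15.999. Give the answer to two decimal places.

31.35 wt%

M(Be3Al2Si6O18) = 537.492 g/mol.
Si contributes 6 × 28.085 = 168.510 g per mole.
168.510/537.492 = 0.3135 → 31.35%.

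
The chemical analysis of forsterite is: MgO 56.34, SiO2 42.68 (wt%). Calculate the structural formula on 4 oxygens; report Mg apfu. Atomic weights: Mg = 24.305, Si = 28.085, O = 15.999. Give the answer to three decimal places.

1.984 Mg apfu

MgO (M=40.304): mol = 1.39788; Mg = 1.39788, O = 1.39788.
SiO2 (M=60.083): mol = 0.71035; Si = 0.71035, O = 1.42070.
ΣO = 2.81858; factor = 4/ΣO = 1.41915.
Mg apfu = 1.39788 × 1.41915 = 1.984.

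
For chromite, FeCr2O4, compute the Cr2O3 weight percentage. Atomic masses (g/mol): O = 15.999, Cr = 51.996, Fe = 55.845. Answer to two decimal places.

Molar mass of FeCr2O4 = 1*55.845 + 2*51.996 + 4*15.999 = 223.833 g/mol.
Each formula unit contains 2 Cr, equivalent to 2/2 = 1.0000 mol Cr2O3.
M(Cr2O3) = 2×51.996 + 3×15.999 = 151.989 g/mol.
Mass of Cr2O3 per formula unit = 1.0000 × 151.989 = 151.989 g.
Cr2O3 wt% = 151.989 / 223.833 × 100 = 67.90%.

67.90 wt%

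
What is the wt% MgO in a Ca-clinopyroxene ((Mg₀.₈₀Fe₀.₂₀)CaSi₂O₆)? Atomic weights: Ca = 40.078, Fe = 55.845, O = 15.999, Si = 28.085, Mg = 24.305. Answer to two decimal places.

Molar mass of (Mg₀.₈₀Fe₀.₂₀)CaSi₂O₆ = 0.80·24.305 + 0.20·55.845 + 1·40.078 + 2·28.085 + 6·15.999 = 222.855 g/mol.
Each formula unit contains 0.80 Mg, equivalent to 0.80/1 = 0.8000 mol MgO.
M(MgO) = 1×24.305 + 1×15.999 = 40.304 g/mol.
Mass of MgO per formula unit = 0.8000 × 40.304 = 32.243 g.
MgO wt% = 32.243 / 222.855 × 100 = 14.47%.

14.47 wt%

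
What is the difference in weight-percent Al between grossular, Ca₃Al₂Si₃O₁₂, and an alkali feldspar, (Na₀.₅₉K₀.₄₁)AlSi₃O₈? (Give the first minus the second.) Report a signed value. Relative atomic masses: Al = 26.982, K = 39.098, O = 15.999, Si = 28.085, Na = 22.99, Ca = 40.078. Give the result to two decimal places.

1.94 percentage points

First mineral: 53.964 g Al in 450.441 g formula = 11.98 wt% Al.
Second mineral: 26.982 g Al in 268.823 g formula = 10.04 wt% Al.
11.98% − 10.04% gives a difference of 1.94 percentage points.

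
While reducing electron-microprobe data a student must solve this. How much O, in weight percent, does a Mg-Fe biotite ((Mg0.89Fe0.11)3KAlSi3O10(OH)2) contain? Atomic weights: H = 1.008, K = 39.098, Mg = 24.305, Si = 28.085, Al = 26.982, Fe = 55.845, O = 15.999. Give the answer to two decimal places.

44.89 weight percent

Formula mass = 2.67×24.305 + 0.33×55.845 + 1×39.098 + 1×26.982 + 3×28.085 + 12×15.999 + 2×1.008 = 427.662 g/mol, of which 191.988 g is O.
So O makes up 191.988/427.662 = 0.4489 of the mass, i.e. 44.89%.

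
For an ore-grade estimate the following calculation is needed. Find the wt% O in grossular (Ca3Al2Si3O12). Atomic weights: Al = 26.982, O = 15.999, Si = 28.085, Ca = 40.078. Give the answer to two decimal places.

42.62 wt%

Formula mass = 3×40.078 + 2×26.982 + 3×28.085 + 12×15.999 = 450.441 g/mol, of which 191.988 g is O.
So O makes up 191.988/450.441 = 0.4262 of the mass, i.e. 42.62%.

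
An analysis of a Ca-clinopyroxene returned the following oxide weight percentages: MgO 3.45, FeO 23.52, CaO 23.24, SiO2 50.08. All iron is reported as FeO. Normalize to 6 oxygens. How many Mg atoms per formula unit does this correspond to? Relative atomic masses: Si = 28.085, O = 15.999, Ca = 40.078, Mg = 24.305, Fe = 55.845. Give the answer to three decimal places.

0.206 Mg apfu

3.45 wt% MgO ÷ 40.304 g/mol = 0.08560 mol, giving 0.08560 Mg and 0.08560 O.
23.52 wt% FeO ÷ 71.844 g/mol = 0.32738 mol, giving 0.32738 Fe and 0.32738 O.
23.24 wt% CaO ÷ 56.077 g/mol = 0.41443 mol, giving 0.41443 Ca and 0.41443 O.
50.08 wt% SiO2 ÷ 60.083 g/mol = 0.83351 mol, giving 0.83351 Si and 1.66702 O.
Oxygen sums to 2.49443; scaling by 6/2.49443 = 2.40536 puts the formula on 6 O.
Mg: 0.08560 × 2.40536 = 0.206 atoms per formula unit.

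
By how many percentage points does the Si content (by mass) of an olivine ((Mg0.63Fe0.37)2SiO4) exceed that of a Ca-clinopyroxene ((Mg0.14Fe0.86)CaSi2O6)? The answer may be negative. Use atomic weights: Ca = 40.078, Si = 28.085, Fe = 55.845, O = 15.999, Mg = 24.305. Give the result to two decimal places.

M((Mg0.63Fe0.37)2SiO4) = 164.031 g/mol, so wt% Si = 28.085/164.031 × 100 = 17.12%.
M((Mg0.14Fe0.86)CaSi2O6) = 243.671 g/mol, so wt% Si = 56.170/243.671 × 100 = 23.05%.
17.12 − 23.05 = -5.93 pp.

-5.93 percentage points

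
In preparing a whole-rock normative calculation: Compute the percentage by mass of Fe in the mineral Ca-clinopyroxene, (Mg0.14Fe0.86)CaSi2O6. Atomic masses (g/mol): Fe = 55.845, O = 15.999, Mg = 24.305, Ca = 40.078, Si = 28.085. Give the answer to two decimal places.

19.71 weight percent

M((Mg0.14Fe0.86)CaSi2O6) = 243.671 g/mol.
Fe contributes 0.86 × 55.845 = 48.027 g per mole.
48.027/243.671 = 0.1971 → 19.71%.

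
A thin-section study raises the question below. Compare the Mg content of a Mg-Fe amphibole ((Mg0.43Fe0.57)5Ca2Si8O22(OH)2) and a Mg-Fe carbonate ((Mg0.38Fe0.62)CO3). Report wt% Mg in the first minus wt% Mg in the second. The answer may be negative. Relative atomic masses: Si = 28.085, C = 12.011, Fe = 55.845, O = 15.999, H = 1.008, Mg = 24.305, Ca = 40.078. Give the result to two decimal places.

M((Mg0.43Fe0.57)5Ca2Si8O22(OH)2) = 902.242 g/mol, so wt% Mg = 52.256/902.242 × 100 = 5.79%.
M((Mg0.38Fe0.62)CO3) = 103.868 g/mol, so wt% Mg = 9.236/103.868 × 100 = 8.89%.
5.79 − 8.89 = -3.10 pp.

-3.10 percentage points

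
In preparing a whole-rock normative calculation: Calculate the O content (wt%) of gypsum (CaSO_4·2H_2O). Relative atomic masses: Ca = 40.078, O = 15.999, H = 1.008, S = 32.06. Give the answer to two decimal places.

55.76 wt%

M(CaSO_4·2H_2O) = 172.164 g/mol.
O contributes 6 × 15.999 = 95.994 g per mole.
95.994/172.164 = 0.5576 → 55.76%.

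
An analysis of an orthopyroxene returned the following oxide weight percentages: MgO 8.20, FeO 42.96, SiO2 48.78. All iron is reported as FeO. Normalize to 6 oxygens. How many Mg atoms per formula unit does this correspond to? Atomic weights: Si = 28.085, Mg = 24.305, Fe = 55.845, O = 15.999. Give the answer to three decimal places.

0.503 Mg apfu

MgO: 8.20/40.304 = 0.20345 mol → 0.20345 mol Mg, 0.20345 mol O.
FeO: 42.96/71.844 = 0.59796 mol → 0.59796 mol Fe, 0.59796 mol O.
SiO2: 48.78/60.083 = 0.81188 mol → 0.81188 mol Si, 1.62376 mol O.
Total oxygen = 2.42517 mol. Normalization factor = 6/2.42517 = 2.47405.
Mg per 6 O = 0.20345 × 2.47405 = 0.503.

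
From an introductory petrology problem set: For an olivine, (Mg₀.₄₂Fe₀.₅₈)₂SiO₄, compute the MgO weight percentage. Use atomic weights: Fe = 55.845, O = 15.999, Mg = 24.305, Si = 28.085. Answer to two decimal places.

M((Mg₀.₄₂Fe₀.₅₈)₂SiO₄) = 177.277 g/mol; M(MgO) = 40.304 g/mol.
Moles MgO per formula unit = 0.84 Mg ÷ 1 = 0.8400.
MgO fraction = (0.8400 × 40.304) / 177.277 = 33.855/177.277 = 0.1910.

19.10 wt%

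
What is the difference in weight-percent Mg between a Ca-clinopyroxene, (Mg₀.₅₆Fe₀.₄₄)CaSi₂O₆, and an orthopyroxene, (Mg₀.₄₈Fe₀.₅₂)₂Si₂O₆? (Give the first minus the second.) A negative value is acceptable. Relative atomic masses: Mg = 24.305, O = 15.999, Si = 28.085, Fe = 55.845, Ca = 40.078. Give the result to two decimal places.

First mineral: 13.611 g Mg in 230.425 g formula = 5.91 wt% Mg.
Second mineral: 23.333 g Mg in 233.576 g formula = 9.99 wt% Mg.
5.91% − 9.99% gives a difference of -4.08 percentage points.

-4.08 percentage points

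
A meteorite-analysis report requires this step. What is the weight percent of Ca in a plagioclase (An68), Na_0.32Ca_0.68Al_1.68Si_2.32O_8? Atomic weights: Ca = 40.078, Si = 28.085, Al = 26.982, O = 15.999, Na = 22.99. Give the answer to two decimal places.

9.98 mass %

Molar mass of Na_0.32Ca_0.68Al_1.68Si_2.32O_8: 0.32*22.99 + 0.68*40.078 + 1.68*26.982 + 2.32*28.085 + 8*15.999 = 273.089 g/mol.
Mass of Ca per formula unit: 0.68 × 40.078 = 27.253 g.
Weight fraction Ca = 27.253 / 273.089 = 0.0998.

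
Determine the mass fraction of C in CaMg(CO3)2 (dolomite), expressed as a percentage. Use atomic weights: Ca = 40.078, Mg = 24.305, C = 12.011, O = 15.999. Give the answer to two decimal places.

13.03 wt%

M(CaMg(CO3)2) = 184.399 g/mol.
C contributes 2 × 12.011 = 24.022 g per mole.
24.022/184.399 = 0.1303 → 13.03%.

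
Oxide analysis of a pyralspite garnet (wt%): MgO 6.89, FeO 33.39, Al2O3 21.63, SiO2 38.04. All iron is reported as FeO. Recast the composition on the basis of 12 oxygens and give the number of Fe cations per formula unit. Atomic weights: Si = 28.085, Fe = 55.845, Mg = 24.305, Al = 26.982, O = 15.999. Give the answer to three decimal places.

MgO: 6.89/40.304 = 0.17095 mol → 0.17095 mol Mg, 0.17095 mol O.
FeO: 33.39/71.844 = 0.46476 mol → 0.46476 mol Fe, 0.46476 mol O.
Al2O3: 21.63/101.961 = 0.21214 mol → 0.42428 mol Al, 0.63642 mol O.
SiO2: 38.04/60.083 = 0.63312 mol → 0.63312 mol Si, 1.26624 mol O.
Total oxygen = 2.53837 mol. Normalization factor = 12/2.53837 = 4.72744.
Fe per 12 O = 0.46476 × 4.72744 = 2.197.

2.197 Fe apfu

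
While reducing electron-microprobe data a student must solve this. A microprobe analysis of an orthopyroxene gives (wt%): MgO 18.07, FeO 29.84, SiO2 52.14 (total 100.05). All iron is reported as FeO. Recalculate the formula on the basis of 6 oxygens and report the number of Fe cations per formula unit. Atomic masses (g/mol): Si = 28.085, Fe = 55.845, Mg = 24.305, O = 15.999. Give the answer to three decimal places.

MgO: 18.07/40.304 = 0.44834 mol → 0.44834 mol Mg, 0.44834 mol O.
FeO: 29.84/71.844 = 0.41534 mol → 0.41534 mol Fe, 0.41534 mol O.
SiO2: 52.14/60.083 = 0.86780 mol → 0.86780 mol Si, 1.73560 mol O.
Total oxygen = 2.59928 mol. Normalization factor = 6/2.59928 = 2.30833.
Fe per 6 O = 0.41534 × 2.30833 = 0.959.

0.959 Fe apfu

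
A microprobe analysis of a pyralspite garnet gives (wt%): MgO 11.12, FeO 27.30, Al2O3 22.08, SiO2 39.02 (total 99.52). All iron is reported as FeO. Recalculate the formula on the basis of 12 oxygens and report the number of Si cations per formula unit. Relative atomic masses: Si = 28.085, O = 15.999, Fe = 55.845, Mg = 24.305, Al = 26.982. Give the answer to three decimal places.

2.992 Si apfu

11.12 wt% MgO ÷ 40.304 g/mol = 0.27590 mol, giving 0.27590 Mg and 0.27590 O.
27.30 wt% FeO ÷ 71.844 g/mol = 0.37999 mol, giving 0.37999 Fe and 0.37999 O.
22.08 wt% Al2O3 ÷ 101.961 g/mol = 0.21655 mol, giving 0.43310 Al and 0.64965 O.
39.02 wt% SiO2 ÷ 60.083 g/mol = 0.64943 mol, giving 0.64943 Si and 1.29886 O.
Oxygen sums to 2.60440; scaling by 12/2.60440 = 4.60759 puts the formula on 12 O.
Si: 0.64943 × 4.60759 = 2.992 atoms per formula unit.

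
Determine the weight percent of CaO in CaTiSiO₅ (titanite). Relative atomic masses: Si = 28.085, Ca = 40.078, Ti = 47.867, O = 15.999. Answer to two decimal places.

28.61 wt%

Molar mass of CaTiSiO₅ = 1*40.078 + 1*47.867 + 1*28.085 + 5*15.999 = 196.025 g/mol.
Each formula unit contains 1 Ca, equivalent to 1/1 = 1.0000 mol CaO.
M(CaO) = 1×40.078 + 1×15.999 = 56.077 g/mol.
Mass of CaO per formula unit = 1.0000 × 56.077 = 56.077 g.
CaO wt% = 56.077 / 196.025 × 100 = 28.61%.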